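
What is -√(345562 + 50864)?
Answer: -√396426 ≈ -629.62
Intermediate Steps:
-√(345562 + 50864) = -√396426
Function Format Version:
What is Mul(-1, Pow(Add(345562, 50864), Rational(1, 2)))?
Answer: Mul(-1, Pow(396426, Rational(1, 2))) ≈ -629.62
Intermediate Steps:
Mul(-1, Pow(Add(345562, 50864), Rational(1, 2))) = Mul(-1, Pow(396426, Rational(1, 2)))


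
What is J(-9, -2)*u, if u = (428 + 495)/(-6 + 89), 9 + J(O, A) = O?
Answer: -16614/83 ≈ -200.17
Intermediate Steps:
J(O, A) = -9 + O
u = 923/83 ≈ 11.120
J(-9, -2)*u = (-9 - 9)*(923/83) = -18*923/83 = -16614/83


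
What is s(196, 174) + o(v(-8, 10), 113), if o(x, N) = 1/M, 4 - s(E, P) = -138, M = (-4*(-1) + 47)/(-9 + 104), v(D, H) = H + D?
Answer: 7337/51 ≈ 143.86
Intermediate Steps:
v(D, H) = D + H
M = 51/95 (M = (4 + 47)/95 = 51*(1/95) = 51/95 ≈ 0.53684)
s(E, P) = 142 (s(E, P) = 4 - 1*(-138) = 4 + 138 = 142)
o(x, N) = 95/51 (o(x, N) = 1/(51/95) = 95/51)
s(196, 174) + o(v(-8, 10), 113) = 142 + 95/51 = 7337/51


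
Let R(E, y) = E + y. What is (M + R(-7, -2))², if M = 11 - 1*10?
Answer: 64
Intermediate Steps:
M = 1 (M = 11 - 10 = 1)
(M + R(-7, -2))² = (1 + (-7 - 2))² = (1 - 9)² = (-8)² = 64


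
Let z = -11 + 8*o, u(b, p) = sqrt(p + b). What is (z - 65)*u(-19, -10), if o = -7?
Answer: -132*I*sqrt(29) ≈ -710.84*I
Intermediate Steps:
u(b, p) = sqrt(b + p)
z = -67 (z = -11 + 8*(-7) = -11 - 56 = -67)
(z - 65)*u(-19, -10) = (-67 - 65)*sqrt(-19 - 10) = -132*I*sqrt(29)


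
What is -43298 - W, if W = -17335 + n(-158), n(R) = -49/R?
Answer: -4102203/158 ≈ -25963.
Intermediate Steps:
W = -2738881/158 (W = -17335 - 49/(-158) = -17335 - 49*(-1/158) = -17335 + 49/158 = -2738881/158 ≈ -17335.)
-43298 - W = -43298 - 1*(-2738881/158) = -43298 + 2738881/158 = -4102203/158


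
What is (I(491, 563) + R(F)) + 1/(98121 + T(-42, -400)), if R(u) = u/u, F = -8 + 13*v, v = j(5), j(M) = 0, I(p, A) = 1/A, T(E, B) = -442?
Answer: 55091519/54993277 ≈ 1.0018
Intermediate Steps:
v = 0
F = -8 (F = -8 + 13*0 = -8 + 0 = -8)
R(u) = 1
(I(491, 563) + R(F)) + 1/(98121 + T(-42, -400)) = (1/563 + 1) + 1/(98121 - 442) = (1/563 + 1) + 1/97679 = 564/563 + 1/97679 = 55091519/54993277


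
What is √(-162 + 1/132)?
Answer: I*√705639/66 ≈ 12.728*I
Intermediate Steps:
√(-162 + 1/132) = √(-21383/132) = I*√705639/66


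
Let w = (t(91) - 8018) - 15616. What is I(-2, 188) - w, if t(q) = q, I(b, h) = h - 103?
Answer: 23628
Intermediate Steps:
I(b, h) = -103 + h
w = -23543 (w = (91 - 8018) - 15616 = -7927 - 15616 = -23543)
I(-2, 188) - w = (-103 + 188) - 1*(-23543) = 85 + 23543 = 23628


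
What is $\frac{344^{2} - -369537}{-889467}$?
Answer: $- \frac{487873}{889467} \approx -0.5485$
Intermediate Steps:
$\frac{344^{2} - -369537}{-889467} = \left(118336 + 369537\right) \left(- \frac{1}{889467}\right) = 487873 \left(- \frac{1}{889467}\right) = - \frac{487873}{889467}$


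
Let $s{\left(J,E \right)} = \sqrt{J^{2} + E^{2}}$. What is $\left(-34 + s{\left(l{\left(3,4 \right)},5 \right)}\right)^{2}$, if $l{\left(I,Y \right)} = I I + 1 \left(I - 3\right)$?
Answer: $\left(34 - \sqrt{106}\right)^{2} \approx 561.9$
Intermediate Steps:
$l{\left(I,Y \right)} = -3 + I + I^{2}$ ($l{\left(I,Y \right)} = I^{2} + 1 \left(-3 + I\right) = I^{2} + \left(-3 + I\right) = -3 + I + I^{2}$)
$s{\left(J,E \right)} = \sqrt{E^{2} + J^{2}}$
$\left(-34 + s{\left(l{\left(3,4 \right)},5 \right)}\right)^{2} = \left(-34 + \sqrt{5^{2} + \left(-3 + 3 + 3^{2}\right)^{2}}\right)^{2} = \left(-34 + \sqrt{25 + \left(-3 + 3 + 9\right)^{2}}\right)^{2} = \left(-34 + \sqrt{25 + 9^{2}}\right)^{2} = \left(-34 + \sqrt{25 + 81}\right)^{2} = \left(-34 + \sqrt{106}\right)^{2}$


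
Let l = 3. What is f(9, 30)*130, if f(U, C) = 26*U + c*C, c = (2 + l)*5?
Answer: 127920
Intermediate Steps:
c = 25 (c = (2 + 3)*5 = 5*5 = 25)
f(U, C) = 25*C + 26*U (f(U, C) = 26*U + 25*C = 25*C + 26*U)
f(9, 30)*130 = (25*30 + 26*9)*130 = (750 + 234)*130 = 984*130 = 127920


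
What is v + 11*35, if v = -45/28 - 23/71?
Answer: 761541/1988 ≈ 383.07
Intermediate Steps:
v = -3839/1988 (v = -45*1/28 - 23*1/71 = -45/28 - 23/71 = -3839/1988 ≈ -1.9311)
v + 11*35 = -3839/1988 + 11*35 = -3839/1988 + 385 = 761541/1988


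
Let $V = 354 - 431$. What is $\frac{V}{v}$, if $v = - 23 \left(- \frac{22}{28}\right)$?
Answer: $- \frac{98}{23} \approx -4.2609$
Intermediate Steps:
$V = -77$
$v = \frac{253}{14}$ ($v = - 23 \left(\left(-22\right) \frac{1}{28}\right) = \left(-23\right) \left(- \frac{11}{14}\right) = \frac{253}{14} \approx 18.071$)
$\frac{V}{v} = - \frac{77}{\frac{253}{14}} = \left(-77\right) \frac{14}{253} = - \frac{98}{23}$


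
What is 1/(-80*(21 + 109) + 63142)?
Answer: 1/52742 ≈ 1.8960e-5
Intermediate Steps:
1/(-80*(21 + 109) + 63142) = 1/(-80*130 + 63142) = 1/(-10400 + 63142) = 1/52742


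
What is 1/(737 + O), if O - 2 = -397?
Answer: 1/342 ≈ 0.0029240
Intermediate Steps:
O = -395 (O = 2 - 397 = -395)
1/(737 + O) = 1/(737 - 395) = 1/342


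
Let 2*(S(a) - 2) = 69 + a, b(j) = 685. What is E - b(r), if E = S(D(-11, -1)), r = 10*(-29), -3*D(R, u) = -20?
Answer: -3871/6 ≈ -645.17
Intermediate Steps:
D(R, u) = 20/3 (D(R, u) = -1/3*(-20) = 20/3)
r = -290
S(a) = 73/2 + a/2 (S(a) = 2 + (69 + a)/2 = 2 + (69/2 + a/2) = 73/2 + a/2)
E = 239/6 (E = 73/2 + (1/2)*(20/3) = 73/2 + 10/3 = 239/6 ≈ 39.833)
E - b(r) = 239/6 - 1*685 = 239/6 - 685 = -3871/6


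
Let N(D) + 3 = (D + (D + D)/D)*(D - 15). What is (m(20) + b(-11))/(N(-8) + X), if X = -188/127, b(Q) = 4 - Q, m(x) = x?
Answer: 4445/16957 ≈ 0.26213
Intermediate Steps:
N(D) = -3 + (-15 + D)*(2 + D) (N(D) = -3 + (D + (D + D)/D)*(D - 15) = -3 + (D + (2*D)/D)*(-15 + D) = -3 + (D + 2)*(-15 + D) = -3 + (2 + D)*(-15 + D) = -3 + (-15 + D)*(2 + D))
X = -188/127 (X = -188*1/127 = -188/127 ≈ -1.4803)
(m(20) + b(-11))/(N(-8) + X) = (20 + (4 - 1*(-11)))/((-33 + (-8)**2 - 13*(-8)) - 188/127) = (20 + (4 + 11))/((-33 + 64 + 104) - 188/127) = (20 + 15)/(135 - 188/127) = 35/(16957/127) = 35*(127/16957) = 4445/16957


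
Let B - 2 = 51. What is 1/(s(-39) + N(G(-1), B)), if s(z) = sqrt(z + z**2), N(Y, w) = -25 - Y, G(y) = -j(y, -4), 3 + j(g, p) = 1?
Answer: 9/251 + sqrt(1482)/753 ≈ 0.086981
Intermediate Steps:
B = 53 (B = 2 + 51 = 53)
j(g, p) = -2 (j(g, p) = -3 + 1 = -2)
G(y) = 2 (G(y) = -1*(-2) = 2)
1/(s(-39) + N(G(-1), B)) = 1/(sqrt(-39*(1 - 39)) + (-25 - 1*2)) = 1/(sqrt(-39*(-38)) + (-25 - 2)) = 1/(sqrt(1482) - 27) = 1/(-27 + sqrt(1482))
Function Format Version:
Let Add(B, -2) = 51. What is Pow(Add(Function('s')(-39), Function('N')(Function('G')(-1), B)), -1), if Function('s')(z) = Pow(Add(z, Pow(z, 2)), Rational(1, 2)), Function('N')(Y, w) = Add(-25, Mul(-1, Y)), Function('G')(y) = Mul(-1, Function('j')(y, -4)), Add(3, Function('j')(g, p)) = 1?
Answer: Add(Rational(9, 251), Mul(Rational(1, 753), Pow(1482, Rational(1, 2)))) ≈ 0.086981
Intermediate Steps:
B = 53 (B = Add(2, 51) = 53)
Function('j')(g, p) = -2 (Function('j')(g, p) = Add(-3, 1) = -2)
Function('G')(y) = 2 (Function('G')(y) = Mul(-1, -2) = 2)
Pow(Add(Function('s')(-39), Function('N')(Function('G')(-1), B)), -1) = Pow(Add(Pow(Mul(-39, Add(1, -39)), Rational(1, 2)), Add(-25, Mul(-1, 2))), -1) = Pow(Add(Pow(Mul(-39, -38), Rational(1, 2)), Add(-25, -2)), -1) = Pow(Add(Pow(1482, Rational(1, 2)), -27), -1) = Pow(Add(-27, Pow(1482, Rational(1, 2))), -1)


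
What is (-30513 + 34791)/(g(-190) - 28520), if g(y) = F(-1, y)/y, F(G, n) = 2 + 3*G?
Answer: -812820/5418799 ≈ -0.15000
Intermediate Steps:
g(y) = -1/y (g(y) = (2 + 3*(-1))/y = (2 - 3)/y = -1/y)
(-30513 + 34791)/(g(-190) - 28520) = (-30513 + 34791)/(-1/(-190) - 28520) = 4278/(-1*(-1/190) - 28520) = 4278/(1/190 - 28520) = 4278/(-5418799/190) = 4278*(-190/5418799) = -812820/5418799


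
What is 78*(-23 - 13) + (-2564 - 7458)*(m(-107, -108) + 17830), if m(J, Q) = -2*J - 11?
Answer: -180729534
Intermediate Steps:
m(J, Q) = -11 - 2*J
78*(-23 - 13) + (-2564 - 7458)*(m(-107, -108) + 17830) = 78*(-23 - 13) + (-2564 - 7458)*((-11 - 2*(-107)) + 17830) = 78*(-36) - 10022*((-11 + 214) + 17830) = -2808 - 10022*(203 + 17830) = -2808 - 10022*18033 = -2808 - 180726726 = -180729534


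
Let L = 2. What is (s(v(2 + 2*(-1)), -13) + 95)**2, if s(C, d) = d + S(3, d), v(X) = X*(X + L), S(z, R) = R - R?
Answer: 6724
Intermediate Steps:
S(z, R) = 0
v(X) = X*(2 + X) (v(X) = X*(X + 2) = X*(2 + X))
s(C, d) = d (s(C, d) = d + 0 = d)
(s(v(2 + 2*(-1)), -13) + 95)**2 = (-13 + 95)**2 = 82**2 = 6724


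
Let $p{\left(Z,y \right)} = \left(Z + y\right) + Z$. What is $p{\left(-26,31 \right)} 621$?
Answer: $-13041$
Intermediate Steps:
$p{\left(Z,y \right)} = y + 2 Z$
$p{\left(-26,31 \right)} 621 = \left(31 + 2 \left(-26\right)\right) 621 = \left(31 - 52\right) 621 = \left(-21\right) 621 = -13041$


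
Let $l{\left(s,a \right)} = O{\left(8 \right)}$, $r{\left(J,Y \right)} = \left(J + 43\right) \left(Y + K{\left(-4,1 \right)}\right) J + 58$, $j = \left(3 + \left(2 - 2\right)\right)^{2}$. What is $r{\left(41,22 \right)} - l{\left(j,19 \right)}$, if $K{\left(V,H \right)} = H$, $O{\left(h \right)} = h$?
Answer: $79262$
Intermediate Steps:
$j = 9$ ($j = \left(3 + \left(2 - 2\right)\right)^{2} = \left(3 + 0\right)^{2} = 3^{2} = 9$)
$r{\left(J,Y \right)} = 58 + J \left(1 + Y\right) \left(43 + J\right)$ ($r{\left(J,Y \right)} = \left(J + 43\right) \left(Y + 1\right) J + 58 = \left(43 + J\right) \left(1 + Y\right) J + 58 = \left(1 + Y\right) \left(43 + J\right) J + 58 = J \left(1 + Y\right) \left(43 + J\right) + 58 = 58 + J \left(1 + Y\right) \left(43 + J\right)$)
$l{\left(s,a \right)} = 8$
$r{\left(41,22 \right)} - l{\left(j,19 \right)} = \left(58 + 41^{2} + 43 \cdot 41 + 22 \cdot 41^{2} + 43 \cdot 41 \cdot 22\right) - 8 = \left(58 + 1681 + 1763 + 22 \cdot 1681 + 38786\right) - 8 = \left(58 + 1681 + 1763 + 36982 + 38786\right) - 8 = 79270 - 8 = 79262$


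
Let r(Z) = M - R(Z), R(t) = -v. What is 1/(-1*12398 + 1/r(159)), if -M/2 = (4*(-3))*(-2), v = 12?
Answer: -36/446329 ≈ -8.0658e-5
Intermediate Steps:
R(t) = -12 (R(t) = -1*12 = -12)
M = -48 (M = -2*4*(-3)*(-2) = -(-24)*(-2) = -2*24 = -48)
r(Z) = -36 (r(Z) = -48 - 1*(-12) = -48 + 12 = -36)
1/(-1*12398 + 1/r(159)) = 1/(-1*12398 + 1/(-36)) = 1/(-12398 - 1/36) = 1/(-446329/36) = -36/446329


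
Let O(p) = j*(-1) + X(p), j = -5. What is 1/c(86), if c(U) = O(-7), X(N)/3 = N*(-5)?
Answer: 1/110 ≈ 0.0090909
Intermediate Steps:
X(N) = -15*N (X(N) = 3*(N*(-5)) = 3*(-5*N) = -15*N)
O(p) = 5 - 15*p (O(p) = -5*(-1) - 15*p = 5 - 15*p)
c(U) = 110 (c(U) = 5 - 15*(-7) = 5 + 105 = 110)
1/c(86) = 1/110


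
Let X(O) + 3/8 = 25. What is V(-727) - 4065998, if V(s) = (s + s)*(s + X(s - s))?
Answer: -12178979/4 ≈ -3.0447e+6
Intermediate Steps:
X(O) = 197/8 (X(O) = -3/8 + 25 = 197/8)
V(s) = 2*s*(197/8 + s) (V(s) = (s + s)*(s + 197/8) = (2*s)*(197/8 + s) = 2*s*(197/8 + s))
V(-727) - 4065998 = (¼)*(-727)*(197 + 8*(-727)) - 4065998 = (¼)*(-727)*(197 - 5816) - 4065998 = (¼)*(-727)*(-5619) - 4065998 = 4085013/4 - 4065998 = -12178979/4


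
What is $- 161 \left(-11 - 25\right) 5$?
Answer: $28980$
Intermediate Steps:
$- 161 \left(-11 - 25\right) 5 = - 161 \left(\left(-36\right) 5\right) = \left(-161\right) \left(-180\right) = 28980$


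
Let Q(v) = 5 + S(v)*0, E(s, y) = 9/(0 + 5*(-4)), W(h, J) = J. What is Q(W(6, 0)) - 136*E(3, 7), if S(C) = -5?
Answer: 331/5 ≈ 66.200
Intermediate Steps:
E(s, y) = -9/20 (E(s, y) = 9/(0 - 20) = 9/(-20) = 9*(-1/20) = -9/20)
Q(v) = 5 (Q(v) = 5 - 5*0 = 5 + 0 = 5)
Q(W(6, 0)) - 136*E(3, 7) = 5 - 136*(-9/20) = 5 + 306/5 = 331/5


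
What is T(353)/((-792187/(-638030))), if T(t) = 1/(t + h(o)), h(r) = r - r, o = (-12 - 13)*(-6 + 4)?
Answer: 638030/279642011 ≈ 0.0022816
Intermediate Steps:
o = 50 (o = -25*(-2) = 50)
h(r) = 0
T(t) = 1/t (T(t) = 1/(t + 0) = 1/t)
T(353)/((-792187/(-638030))) = 1/(353*((-792187/(-638030)))) = 1/(353*((-792187*(-1/638030)))) = 1/(353*(792187/638030)) = (1/353)*(638030/792187) = 638030/279642011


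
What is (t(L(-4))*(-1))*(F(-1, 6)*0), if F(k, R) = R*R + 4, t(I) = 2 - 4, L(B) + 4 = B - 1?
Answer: 0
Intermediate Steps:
L(B) = -5 + B (L(B) = -4 + (B - 1) = -4 + (-1 + B) = -5 + B)
t(I) = -2
F(k, R) = 4 + R² (F(k, R) = R² + 4 = 4 + R²)
(t(L(-4))*(-1))*(F(-1, 6)*0) = (-2*(-1))*((4 + 6²)*0) = 2*((4 + 36)*0) = 2*(40*0) = 2*0 = 0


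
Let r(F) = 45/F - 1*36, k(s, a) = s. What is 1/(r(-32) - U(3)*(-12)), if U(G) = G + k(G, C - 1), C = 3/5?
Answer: 32/1107 ≈ 0.028907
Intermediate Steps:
C = 3/5 (C = 3*(1/5) = 3/5 ≈ 0.60000)
U(G) = 2*G (U(G) = G + G = 2*G)
r(F) = -36 + 45/F (r(F) = 45/F - 36 = -36 + 45/F)
1/(r(-32) - U(3)*(-12)) = 1/((-36 + 45/(-32)) - 2*3*(-12)) = 1/((-36 + 45*(-1/32)) - 1*6*(-12)) = 1/((-36 - 45/32) - 6*(-12)) = 1/(-1197/32 + 72) = 1/(1107/32) = 32/1107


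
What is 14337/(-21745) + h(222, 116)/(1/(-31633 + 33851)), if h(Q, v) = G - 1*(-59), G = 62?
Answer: 5835865273/21745 ≈ 2.6838e+5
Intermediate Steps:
h(Q, v) = 121 (h(Q, v) = 62 - 1*(-59) = 62 + 59 = 121)
14337/(-21745) + h(222, 116)/(1/(-31633 + 33851)) = 14337/(-21745) + 121/(1/(-31633 + 33851)) = 14337*(-1/21745) + 121/(1/2218) = -14337/21745 + 121/(1/2218) = -14337/21745 + 121*2218 = -14337/21745 + 268378 = 5835865273/21745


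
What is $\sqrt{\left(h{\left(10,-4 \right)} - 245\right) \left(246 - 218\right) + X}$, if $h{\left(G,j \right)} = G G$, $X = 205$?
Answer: $i \sqrt{3855} \approx 62.089 i$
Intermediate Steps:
$h{\left(G,j \right)} = G^{2}$
$\sqrt{\left(h{\left(10,-4 \right)} - 245\right) \left(246 - 218\right) + X} = \sqrt{\left(10^{2} - 245\right) \left(246 - 218\right) + 205} = \sqrt{\left(100 - 245\right) 28 + 205} = \sqrt{\left(-145\right) 28 + 205} = \sqrt{-4060 + 205} = \sqrt{-3855} = i \sqrt{3855}$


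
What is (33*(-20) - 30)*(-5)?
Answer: 3450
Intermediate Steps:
(33*(-20) - 30)*(-5) = (-660 - 30)*(-5) = -690*(-5) = 3450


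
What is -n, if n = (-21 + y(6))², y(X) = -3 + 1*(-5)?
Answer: -841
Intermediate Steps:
y(X) = -8 (y(X) = -3 - 5 = -8)
n = 841 (n = (-21 - 8)² = (-29)² = 841)
-n = -1*841 = -841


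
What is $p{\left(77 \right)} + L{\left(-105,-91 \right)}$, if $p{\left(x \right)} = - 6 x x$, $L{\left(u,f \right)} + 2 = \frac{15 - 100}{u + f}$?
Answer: $- \frac{6972811}{196} \approx -35576.0$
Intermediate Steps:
$L{\left(u,f \right)} = -2 - \frac{85}{f + u}$ ($L{\left(u,f \right)} = -2 + \frac{15 - 100}{u + f} = -2 - \frac{85}{f + u}$)
$p{\left(x \right)} = - 6 x^{2}$
$p{\left(77 \right)} + L{\left(-105,-91 \right)} = - 6 \cdot 77^{2} + \frac{-85 - -182 - -210}{-91 - 105} = \left(-6\right) 5929 + \frac{-85 + 182 + 210}{-196} = -35574 - \frac{307}{196} = - \frac{6972811}{196}$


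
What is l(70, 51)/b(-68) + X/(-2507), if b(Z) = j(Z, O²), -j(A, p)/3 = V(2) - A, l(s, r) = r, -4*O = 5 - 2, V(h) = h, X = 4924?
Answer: -387299/175490 ≈ -2.2070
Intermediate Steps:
O = -¾ (O = -(5 - 2)/4 = -¼*3 = -¾ ≈ -0.75000)
j(A, p) = -6 + 3*A (j(A, p) = -3*(2 - A) = -6 + 3*A)
b(Z) = -6 + 3*Z
l(70, 51)/b(-68) + X/(-2507) = 51/(-6 + 3*(-68)) + 4924/(-2507) = 51/(-6 - 204) + 4924*(-1/2507) = 51/(-210) - 4924/2507 = 51*(-1/210) - 4924/2507 = -17/70 - 4924/2507 = -387299/175490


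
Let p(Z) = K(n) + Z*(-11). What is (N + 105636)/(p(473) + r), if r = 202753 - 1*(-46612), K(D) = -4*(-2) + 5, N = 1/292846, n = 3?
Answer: 30935080057/71505672050 ≈ 0.43262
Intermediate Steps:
N = 1/292846 ≈ 3.4148e-6
K(D) = 13 (K(D) = 8 + 5 = 13)
r = 249365 (r = 202753 + 46612 = 249365)
p(Z) = 13 - 11*Z (p(Z) = 13 + Z*(-11) = 13 - 11*Z)
(N + 105636)/(p(473) + r) = (1/292846 + 105636)/((13 - 11*473) + 249365) = 30935080057/(292846*((13 - 5203) + 249365)) = 30935080057/(292846*(-5190 + 249365)) = (30935080057/292846)/244175 = (30935080057/292846)*(1/244175) = 30935080057/71505672050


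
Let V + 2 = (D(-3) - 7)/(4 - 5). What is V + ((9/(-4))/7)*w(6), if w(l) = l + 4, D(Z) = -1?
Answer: 39/14 ≈ 2.7857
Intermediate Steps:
w(l) = 4 + l
V = 6 (V = -2 + (-1 - 7)/(4 - 5) = -2 - 8/(-1) = -2 - 8*(-1) = -2 + 8 = 6)
V + ((9/(-4))/7)*w(6) = 6 + ((9/(-4))/7)*(4 + 6) = 6 + ((9*(-¼))*(⅐))*10 = 6 - 9/4*⅐*10 = 6 - 9/28*10 = 6 - 45/14 = 39/14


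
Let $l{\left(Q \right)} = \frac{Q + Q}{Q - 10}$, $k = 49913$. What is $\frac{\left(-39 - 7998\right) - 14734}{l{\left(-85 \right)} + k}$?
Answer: $- \frac{61807}{135483} \approx -0.4562$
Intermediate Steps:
$l{\left(Q \right)} = \frac{2 Q}{-10 + Q}$
$\frac{\left(-39 - 7998\right) - 14734}{l{\left(-85 \right)} + k} = \frac{\left(-39 - 7998\right) - 14734}{2 \left(-85\right) \frac{1}{-10 - 85} + 49913} = \frac{\left(-39 - 7998\right) - 14734}{2 \left(-85\right) \frac{1}{-95} + 49913} = \frac{-8037 - 14734}{2 \left(-85\right) \left(- \frac{1}{95}\right) + 49913} = - \frac{22771}{\frac{34}{19} + 49913} = - \frac{22771}{\frac{948381}{19}} = \left(-22771\right) \frac{19}{948381} = - \frac{61807}{135483}$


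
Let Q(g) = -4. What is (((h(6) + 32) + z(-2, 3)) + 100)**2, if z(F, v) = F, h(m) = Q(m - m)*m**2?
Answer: 196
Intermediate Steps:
h(m) = -4*m**2
(((h(6) + 32) + z(-2, 3)) + 100)**2 = (((-4*6**2 + 32) - 2) + 100)**2 = (((-4*36 + 32) - 2) + 100)**2 = (((-144 + 32) - 2) + 100)**2 = ((-112 - 2) + 100)**2 = (-114 + 100)**2 = (-14)**2 = 196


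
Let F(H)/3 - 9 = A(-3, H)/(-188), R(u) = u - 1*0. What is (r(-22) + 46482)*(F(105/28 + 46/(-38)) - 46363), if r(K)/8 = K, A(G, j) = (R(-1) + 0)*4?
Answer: -100844697434/47 ≈ -2.1456e+9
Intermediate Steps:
R(u) = u (R(u) = u + 0 = u)
A(G, j) = -4 (A(G, j) = (-1 + 0)*4 = -1*4 = -4)
r(K) = 8*K
F(H) = 1272/47 (F(H) = 27 + 3*(-4/(-188)) = 27 + 3*(-4*(-1/188)) = 27 + 3*(1/47) = 27 + 3/47 = 1272/47)
(r(-22) + 46482)*(F(105/28 + 46/(-38)) - 46363) = (8*(-22) + 46482)*(1272/47 - 46363) = (-176 + 46482)*(-2177789/47) = 46306*(-2177789/47) = -100844697434/47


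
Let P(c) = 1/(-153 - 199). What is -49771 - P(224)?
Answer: -17519391/352 ≈ -49771.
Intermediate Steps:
P(c) = -1/352 (P(c) = 1/(-352) = -1/352)
-49771 - P(224) = -49771 - 1*(-1/352) = -49771 + 1/352 = -17519391/352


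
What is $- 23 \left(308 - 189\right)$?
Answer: $-2737$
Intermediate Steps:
$- 23 \left(308 - 189\right) = \left(-23\right) 119 = -2737$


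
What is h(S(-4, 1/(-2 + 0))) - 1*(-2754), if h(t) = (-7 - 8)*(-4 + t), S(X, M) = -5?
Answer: 2889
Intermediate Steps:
h(t) = 60 - 15*t (h(t) = -15*(-4 + t) = 60 - 15*t)
h(S(-4, 1/(-2 + 0))) - 1*(-2754) = (60 - 15*(-5)) - 1*(-2754) = (60 + 75) + 2754 = 135 + 2754 = 2889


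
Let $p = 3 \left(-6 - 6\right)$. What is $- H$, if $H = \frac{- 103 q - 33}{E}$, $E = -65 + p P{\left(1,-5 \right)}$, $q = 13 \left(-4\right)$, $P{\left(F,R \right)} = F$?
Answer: $\frac{5323}{101} \approx 52.703$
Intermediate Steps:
$q = -52$
$p = -36$ ($p = 3 \left(-12\right) = -36$)
$E = -101$ ($E = -65 - 36 = -101$)
$H = - \frac{5323}{101}$ ($H = \frac{\left(-103\right) \left(-52\right) - 33}{-101} = \left(5356 - 33\right) \left(- \frac{1}{101}\right) = 5323 \left(- \frac{1}{101}\right) = - \frac{5323}{101} \approx -52.703$)
$- H = \left(-1\right) \left(- \frac{5323}{101}\right) = \frac{5323}{101}$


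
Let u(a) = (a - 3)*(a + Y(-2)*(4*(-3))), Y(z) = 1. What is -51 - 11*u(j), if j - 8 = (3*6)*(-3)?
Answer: -31313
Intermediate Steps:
j = -46 (j = 8 + (3*6)*(-3) = 8 + 18*(-3) = 8 - 54 = -46)
u(a) = (-12 + a)*(-3 + a) (u(a) = (a - 3)*(a + 1*(4*(-3))) = (-3 + a)*(a + 1*(-12)) = (-3 + a)*(a - 12) = (-3 + a)*(-12 + a) = (-12 + a)*(-3 + a))
-51 - 11*u(j) = -51 - 11*(36 + (-46)² - 15*(-46)) = -51 - 11*(36 + 2116 + 690) = -51 - 11*2842 = -51 - 31262 = -31313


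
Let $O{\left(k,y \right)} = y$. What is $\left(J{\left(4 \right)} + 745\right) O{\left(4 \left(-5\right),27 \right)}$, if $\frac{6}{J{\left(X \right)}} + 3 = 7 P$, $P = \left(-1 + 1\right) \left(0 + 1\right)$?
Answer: $20061$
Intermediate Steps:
$P = 0$ ($P = 0 \cdot 1 = 0$)
$J{\left(X \right)} = -2$ ($J{\left(X \right)} = \frac{6}{-3 + 7 \cdot 0} = \frac{6}{-3 + 0} = \frac{6}{-3} = 6 \left(- \frac{1}{3}\right) = -2$)
$\left(J{\left(4 \right)} + 745\right) O{\left(4 \left(-5\right),27 \right)} = \left(-2 + 745\right) 27 = 743 \cdot 27 = 20061$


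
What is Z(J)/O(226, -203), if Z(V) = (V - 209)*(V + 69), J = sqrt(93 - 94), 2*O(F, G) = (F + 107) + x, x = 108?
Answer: -28844/441 - 40*I/63 ≈ -65.406 - 0.63492*I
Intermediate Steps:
O(F, G) = 215/2 + F/2 (O(F, G) = ((F + 107) + 108)/2 = ((107 + F) + 108)/2 = (215 + F)/2 = 215/2 + F/2)
J = I (J = sqrt(-1) = I ≈ 1.0*I)
Z(V) = (-209 + V)*(69 + V)
Z(J)/O(226, -203) = (-14421 + I**2 - 140*I)/(215/2 + (1/2)*226) = (-14421 - 1 - 140*I)/(215/2 + 113) = (-14422 - 140*I)/(441/2) = (-14422 - 140*I)*(2/441) = -28844/441 - 40*I/63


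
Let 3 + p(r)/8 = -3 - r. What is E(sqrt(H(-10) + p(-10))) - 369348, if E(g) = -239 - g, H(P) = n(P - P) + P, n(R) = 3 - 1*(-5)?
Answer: -369587 - sqrt(30) ≈ -3.6959e+5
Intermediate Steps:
n(R) = 8 (n(R) = 3 + 5 = 8)
H(P) = 8 + P
p(r) = -48 - 8*r (p(r) = -24 + 8*(-3 - r) = -24 + (-24 - 8*r) = -48 - 8*r)
E(sqrt(H(-10) + p(-10))) - 369348 = (-239 - sqrt((8 - 10) + (-48 - 8*(-10)))) - 369348 = (-239 - sqrt(-2 + (-48 + 80))) - 369348 = (-239 - sqrt(-2 + 32)) - 369348 = (-239 - sqrt(30)) - 369348 = -369587 - sqrt(30)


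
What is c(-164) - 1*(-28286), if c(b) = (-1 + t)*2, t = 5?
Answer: 28294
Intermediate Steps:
c(b) = 8 (c(b) = (-1 + 5)*2 = 4*2 = 8)
c(-164) - 1*(-28286) = 8 - 1*(-28286) = 8 + 28286 = 28294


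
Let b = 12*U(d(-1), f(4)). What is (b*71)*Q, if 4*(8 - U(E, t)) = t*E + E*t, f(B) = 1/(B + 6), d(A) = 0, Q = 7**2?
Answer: 333984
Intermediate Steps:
Q = 49
f(B) = 1/(6 + B)
U(E, t) = 8 - E*t/2 (U(E, t) = 8 - (t*E + E*t)/4 = 8 - (E*t + E*t)/4 = 8 - E*t/2)
b = 96 (b = 12*(8 - 1/2*0/(6 + 4)) = 12*(8 - 1/2*0/10) = 12*(8 - 1/2*0*1/10) = 12*(8 + 0) = 12*8 = 96)
(b*71)*Q = (96*71)*49 = 6816*49 = 333984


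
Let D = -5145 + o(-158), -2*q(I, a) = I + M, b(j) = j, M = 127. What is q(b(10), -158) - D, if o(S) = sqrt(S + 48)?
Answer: 10153/2 - I*sqrt(110) ≈ 5076.5 - 10.488*I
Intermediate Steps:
o(S) = sqrt(48 + S)
q(I, a) = -127/2 - I/2 (q(I, a) = -(I + 127)/2 = -(127 + I)/2 = -127/2 - I/2)
D = -5145 + I*sqrt(110) (D = -5145 + sqrt(48 - 158) = -5145 + sqrt(-110) = -5145 + I*sqrt(110) ≈ -5145.0 + 10.488*I)
q(b(10), -158) - D = (-127/2 - 1/2*10) - (-5145 + I*sqrt(110)) = (-127/2 - 5) + (5145 - I*sqrt(110)) = -137/2 + (5145 - I*sqrt(110)) = 10153/2 - I*sqrt(110)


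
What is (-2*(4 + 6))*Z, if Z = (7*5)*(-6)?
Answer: 4200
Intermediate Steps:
Z = -210 (Z = 35*(-6) = -210)
(-2*(4 + 6))*Z = -2*(4 + 6)*(-210) = -2*10*(-210) = -20*(-210) = 4200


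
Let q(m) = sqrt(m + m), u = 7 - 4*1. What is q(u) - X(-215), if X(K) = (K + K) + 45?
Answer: 385 + sqrt(6) ≈ 387.45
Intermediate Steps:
u = 3 (u = 7 - 4 = 3)
q(m) = sqrt(2)*sqrt(m) (q(m) = sqrt(2*m) = sqrt(2)*sqrt(m))
X(K) = 45 + 2*K (X(K) = 2*K + 45 = 45 + 2*K)
q(u) - X(-215) = sqrt(2)*sqrt(3) - (45 + 2*(-215)) = sqrt(6) - (45 - 430) = sqrt(6) - 1*(-385) = sqrt(6) + 385 = 385 + sqrt(6)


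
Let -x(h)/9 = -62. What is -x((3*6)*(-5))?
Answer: -558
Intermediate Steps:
x(h) = 558 (x(h) = -9*(-62) = 558)
-x((3*6)*(-5)) = -1*558 = -558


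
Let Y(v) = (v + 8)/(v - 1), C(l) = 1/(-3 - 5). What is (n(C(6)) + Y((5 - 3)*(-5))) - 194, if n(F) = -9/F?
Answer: -1340/11 ≈ -121.82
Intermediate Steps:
C(l) = -⅛ (C(l) = 1/(-8) = -⅛)
Y(v) = (8 + v)/(-1 + v)
(n(C(6)) + Y((5 - 3)*(-5))) - 194 = (-9/(-⅛) + (8 + (5 - 3)*(-5))/(-1 + (5 - 3)*(-5))) - 194 = (-9*(-8) + (8 + 2*(-5))/(-1 + 2*(-5))) - 194 = (72 + (8 - 10)/(-1 - 10)) - 194 = (72 - 2/(-11)) - 194 = (72 - 1/11*(-2)) - 194 = (72 + 2/11) - 194 = 794/11 - 194 = -1340/11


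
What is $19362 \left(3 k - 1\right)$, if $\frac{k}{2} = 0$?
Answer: $-19362$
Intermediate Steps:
$k = 0$ ($k = 2 \cdot 0 = 0$)
$19362 \left(3 k - 1\right) = 19362 \left(3 \cdot 0 - 1\right) = 19362 \left(0 - 1\right) = 19362 \left(-1\right) = -19362$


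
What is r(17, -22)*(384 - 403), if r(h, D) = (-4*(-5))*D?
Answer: 8360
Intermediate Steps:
r(h, D) = 20*D
r(17, -22)*(384 - 403) = (20*(-22))*(384 - 403) = -440*(-19) = 8360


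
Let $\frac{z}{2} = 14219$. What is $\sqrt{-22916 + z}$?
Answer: $\sqrt{5522} \approx 74.31$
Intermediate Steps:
$z = 28438$ ($z = 2 \cdot 14219 = 28438$)
$\sqrt{-22916 + z} = \sqrt{-22916 + 28438} = \sqrt{5522}$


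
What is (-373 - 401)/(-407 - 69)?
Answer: 387/238 ≈ 1.6261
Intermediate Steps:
(-373 - 401)/(-407 - 69) = -774/(-476) = -774*(-1/476) = 387/238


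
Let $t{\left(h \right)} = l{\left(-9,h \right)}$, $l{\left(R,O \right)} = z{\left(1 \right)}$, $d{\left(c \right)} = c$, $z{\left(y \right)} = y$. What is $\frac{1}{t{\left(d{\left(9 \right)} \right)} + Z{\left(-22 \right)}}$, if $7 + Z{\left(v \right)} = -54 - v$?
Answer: $- \frac{1}{38} \approx -0.026316$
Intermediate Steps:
$Z{\left(v \right)} = -61 - v$ ($Z{\left(v \right)} = -7 - \left(54 + v\right) = -61 - v$)
$l{\left(R,O \right)} = 1$
$t{\left(h \right)} = 1$
$\frac{1}{t{\left(d{\left(9 \right)} \right)} + Z{\left(-22 \right)}} = \frac{1}{1 - 39} = \frac{1}{-38} = - \frac{1}{38}$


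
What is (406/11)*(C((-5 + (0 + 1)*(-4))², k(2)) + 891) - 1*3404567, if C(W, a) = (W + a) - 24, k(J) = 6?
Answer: -37062913/11 ≈ -3.3694e+6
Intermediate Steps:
C(W, a) = -24 + W + a
(406/11)*(C((-5 + (0 + 1)*(-4))², k(2)) + 891) - 1*3404567 = (406/11)*((-24 + (-5 + (0 + 1)*(-4))² + 6) + 891) - 1*3404567 = (406*(1/11))*((-24 + (-5 + 1*(-4))² + 6) + 891) - 3404567 = 406*((-24 + (-5 - 4)² + 6) + 891)/11 - 3404567 = 406*((-24 + (-9)² + 6) + 891)/11 - 3404567 = 406*((-24 + 81 + 6) + 891)/11 - 3404567 = 406*(63 + 891)/11 - 3404567 = (406/11)*954 - 3404567 = 387324/11 - 3404567 = -37062913/11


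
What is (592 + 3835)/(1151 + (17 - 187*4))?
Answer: 4427/420 ≈ 10.540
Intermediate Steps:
(592 + 3835)/(1151 + (17 - 187*4)) = 4427/(1151 + (17 - 17*44)) = 4427/(1151 + (17 - 748)) = 4427/(1151 - 731) = 4427/420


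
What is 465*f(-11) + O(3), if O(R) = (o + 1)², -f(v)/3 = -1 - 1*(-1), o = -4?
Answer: 9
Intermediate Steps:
f(v) = 0 (f(v) = -3*(-1 - 1*(-1)) = -3*(-1 + 1) = -3*0 = 0)
O(R) = 9 (O(R) = (-4 + 1)² = (-3)² = 9)
465*f(-11) + O(3) = 465*0 + 9 = 0 + 9 = 9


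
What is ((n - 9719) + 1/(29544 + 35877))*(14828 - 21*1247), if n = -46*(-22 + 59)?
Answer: 8487140833160/65421 ≈ 1.2973e+8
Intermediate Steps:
n = -1702 (n = -46*37 = -1702)
((n - 9719) + 1/(29544 + 35877))*(14828 - 21*1247) = ((-1702 - 9719) + 1/(29544 + 35877))*(14828 - 21*1247) = (-11421 + 1/65421)*(14828 - 26187) = (-11421 + 1/65421)*(-11359) = -747173240/65421*(-11359) = 8487140833160/65421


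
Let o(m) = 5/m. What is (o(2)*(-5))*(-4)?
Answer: 50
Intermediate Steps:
(o(2)*(-5))*(-4) = ((5/2)*(-5))*(-4) = -25/2*(-4) = 50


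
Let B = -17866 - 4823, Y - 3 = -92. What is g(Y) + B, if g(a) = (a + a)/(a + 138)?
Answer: -1111939/49 ≈ -22693.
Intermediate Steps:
Y = -89 (Y = 3 - 92 = -89)
g(a) = 2*a/(138 + a) (g(a) = (2*a)/(138 + a) = 2*a/(138 + a))
B = -22689
g(Y) + B = 2*(-89)/(138 - 89) - 22689 = 2*(-89)/49 - 22689 = 2*(-89)*(1/49) - 22689 = -178/49 - 22689 = -1111939/49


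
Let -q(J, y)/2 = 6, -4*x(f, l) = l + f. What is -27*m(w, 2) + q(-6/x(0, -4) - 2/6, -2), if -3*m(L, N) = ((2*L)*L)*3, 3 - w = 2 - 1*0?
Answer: 42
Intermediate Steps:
w = 1 (w = 3 - (2 - 1*0) = 3 - (2 + 0) = 3 - 1*2 = 3 - 2 = 1)
x(f, l) = -f/4 - l/4 (x(f, l) = -(l + f)/4 = -(f + l)/4 = -f/4 - l/4)
q(J, y) = -12 (q(J, y) = -2*6 = -12)
m(L, N) = -2*L² (m(L, N) = -(2*L)*L*3/3 = -2*L²*3/3 = -2*L²)
-27*m(w, 2) + q(-6/x(0, -4) - 2/6, -2) = -(-54)*1² - 12 = -(-54) - 12 = -27*(-2) - 12 = 54 - 12 = 42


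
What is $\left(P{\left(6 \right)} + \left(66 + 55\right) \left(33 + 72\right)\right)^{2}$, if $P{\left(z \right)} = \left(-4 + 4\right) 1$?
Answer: $161417025$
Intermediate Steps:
$P{\left(z \right)} = 0$ ($P{\left(z \right)} = 0 \cdot 1 = 0$)
$\left(P{\left(6 \right)} + \left(66 + 55\right) \left(33 + 72\right)\right)^{2} = \left(0 + \left(66 + 55\right) \left(33 + 72\right)\right)^{2} = \left(0 + 121 \cdot 105\right)^{2} = \left(0 + 12705\right)^{2} = 12705^{2} = 161417025$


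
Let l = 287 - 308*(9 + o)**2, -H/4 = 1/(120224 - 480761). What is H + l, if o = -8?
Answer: -7571273/360537 ≈ -21.000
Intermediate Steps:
H = 4/360537 (H = -4/(120224 - 480761) = -4/(-360537) = -4*(-1/360537) = 4/360537 ≈ 1.1095e-5)
l = -21 (l = 287 - 308*(9 - 8)**2 = 287 - 308*1**2 = 287 - 308*1 = 287 - 308 = -21)
H + l = 4/360537 - 21 = -7571273/360537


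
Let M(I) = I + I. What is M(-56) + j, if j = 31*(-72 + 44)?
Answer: -980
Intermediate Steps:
M(I) = 2*I
j = -868 (j = 31*(-28) = -868)
M(-56) + j = 2*(-56) - 868 = -112 - 868 = -980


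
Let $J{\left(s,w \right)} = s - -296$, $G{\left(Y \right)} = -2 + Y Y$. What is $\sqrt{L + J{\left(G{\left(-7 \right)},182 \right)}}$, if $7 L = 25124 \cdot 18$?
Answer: $\frac{\sqrt{3182431}}{7} \approx 254.85$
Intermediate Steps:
$G{\left(Y \right)} = -2 + Y^{2}$
$J{\left(s,w \right)} = 296 + s$ ($J{\left(s,w \right)} = s + 296 = 296 + s$)
$L = \frac{452232}{7}$ ($L = \frac{25124 \cdot 18}{7} = \frac{1}{7} \cdot 452232 = \frac{452232}{7} \approx 64605.0$)
$\sqrt{L + J{\left(G{\left(-7 \right)},182 \right)}} = \sqrt{\frac{452232}{7} + \left(296 - \left(2 - \left(-7\right)^{2}\right)\right)} = \sqrt{\frac{452232}{7} + \left(296 + \left(-2 + 49\right)\right)} = \sqrt{\frac{452232}{7} + \left(296 + 47\right)} = \sqrt{\frac{452232}{7} + 343} = \sqrt{\frac{454633}{7}} = \frac{\sqrt{3182431}}{7}$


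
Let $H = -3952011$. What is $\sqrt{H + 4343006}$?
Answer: $\sqrt{390995} \approx 625.3$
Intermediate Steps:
$\sqrt{H + 4343006} = \sqrt{-3952011 + 4343006} = \sqrt{390995}$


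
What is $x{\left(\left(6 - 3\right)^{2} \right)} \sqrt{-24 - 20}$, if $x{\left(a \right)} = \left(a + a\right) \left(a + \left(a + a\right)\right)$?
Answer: $972 i \sqrt{11} \approx 3223.8 i$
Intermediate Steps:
$x{\left(a \right)} = 6 a^{2}$ ($x{\left(a \right)} = 2 a \left(a + 2 a\right) = 2 a 3 a = 6 a^{2}$)
$x{\left(\left(6 - 3\right)^{2} \right)} \sqrt{-24 - 20} = 6 \left(\left(6 - 3\right)^{2}\right)^{2} \sqrt{-24 - 20} = 6 \left(3^{2}\right)^{2} \sqrt{-44} = 6 \cdot 9^{2} \cdot 2 i \sqrt{11} = 6 \cdot 81 \cdot 2 i \sqrt{11} = 486 \cdot 2 i \sqrt{11} = 972 i \sqrt{11}$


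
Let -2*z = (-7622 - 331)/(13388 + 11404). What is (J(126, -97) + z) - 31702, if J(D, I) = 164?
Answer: -521257413/16528 ≈ -31538.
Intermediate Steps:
z = 2651/16528 (z = -(-7622 - 331)/(2*(13388 + 11404)) = -(-7953)/(2*24792) = -1/2*(-2651/8264) = 2651/16528 ≈ 0.16039)
(J(126, -97) + z) - 31702 = (164 + 2651/16528) - 31702 = 2713243/16528 - 31702 = -521257413/16528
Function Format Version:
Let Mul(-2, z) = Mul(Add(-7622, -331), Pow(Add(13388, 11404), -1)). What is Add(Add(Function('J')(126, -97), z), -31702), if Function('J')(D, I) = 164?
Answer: Rational(-521257413, 16528) ≈ -31538.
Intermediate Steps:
z = Rational(2651, 16528) (z = Mul(Rational(-1, 2), Mul(Add(-7622, -331), Pow(Add(13388, 11404), -1))) = Mul(Rational(-1, 2), Mul(-7953, Pow(24792, -1))) = Mul(Rational(-1, 2), Mul(-7953, Rational(1, 24792))) = Mul(Rational(-1, 2), Rational(-2651, 8264)) = Rational(2651, 16528) ≈ 0.16039)
Add(Add(Function('J')(126, -97), z), -31702) = Add(Add(164, Rational(2651, 16528)), -31702) = Add(Rational(2713243, 16528), -31702) = Rational(-521257413, 16528)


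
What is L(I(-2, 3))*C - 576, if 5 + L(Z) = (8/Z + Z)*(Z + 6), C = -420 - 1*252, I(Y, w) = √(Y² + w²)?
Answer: -11328 - 84672*√13/13 ≈ -34812.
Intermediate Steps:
C = -672 (C = -420 - 252 = -672)
L(Z) = -5 + (6 + Z)*(Z + 8/Z) (L(Z) = -5 + (8/Z + Z)*(Z + 6) = -5 + (Z + 8/Z)*(6 + Z) = -5 + (6 + Z)*(Z + 8/Z))
L(I(-2, 3))*C - 576 = (3 + (√((-2)² + 3²))² + 6*√((-2)² + 3²) + 48/(√((-2)² + 3²)))*(-672) - 576 = (3 + (√(4 + 9))² + 6*√(4 + 9) + 48/(√(4 + 9)))*(-672) - 576 = (3 + (√13)² + 6*√13 + 48/(√13))*(-672) - 576 = (3 + 13 + 6*√13 + 48*(√13/13))*(-672) - 576 = (3 + 13 + 6*√13 + 48*√13/13)*(-672) - 576 = (16 + 126*√13/13)*(-672) - 576 = (-10752 - 84672*√13/13) - 576 = -11328 - 84672*√13/13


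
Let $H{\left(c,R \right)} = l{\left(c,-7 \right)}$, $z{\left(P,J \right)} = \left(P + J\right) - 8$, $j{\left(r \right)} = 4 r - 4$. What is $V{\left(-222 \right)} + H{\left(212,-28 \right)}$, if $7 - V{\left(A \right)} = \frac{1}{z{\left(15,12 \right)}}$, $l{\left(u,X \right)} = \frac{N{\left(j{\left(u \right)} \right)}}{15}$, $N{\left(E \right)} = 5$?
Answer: $\frac{415}{57} \approx 7.2807$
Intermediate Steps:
$j{\left(r \right)} = -4 + 4 r$
$l{\left(u,X \right)} = \frac{1}{3}$ ($l{\left(u,X \right)} = \frac{5}{15} = 5 \cdot \frac{1}{15} = \frac{1}{3}$)
$z{\left(P,J \right)} = -8 + J + P$ ($z{\left(P,J \right)} = \left(J + P\right) - 8 = -8 + J + P$)
$H{\left(c,R \right)} = \frac{1}{3}$
$V{\left(A \right)} = \frac{132}{19}$ ($V{\left(A \right)} = 7 - \frac{1}{-8 + 12 + 15} = 7 - \frac{1}{19} = \frac{132}{19}$)
$V{\left(-222 \right)} + H{\left(212,-28 \right)} = \frac{132}{19} + \frac{1}{3} = \frac{415}{57}$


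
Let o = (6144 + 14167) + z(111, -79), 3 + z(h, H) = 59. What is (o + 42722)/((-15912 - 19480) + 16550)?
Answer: -63089/18842 ≈ -3.3483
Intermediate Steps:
z(h, H) = 56 (z(h, H) = -3 + 59 = 56)
o = 20367 (o = (6144 + 14167) + 56 = 20311 + 56 = 20367)
(o + 42722)/((-15912 - 19480) + 16550) = (20367 + 42722)/((-15912 - 19480) + 16550) = 63089/(-35392 + 16550) = 63089/(-18842) = 63089*(-1/18842) = -63089/18842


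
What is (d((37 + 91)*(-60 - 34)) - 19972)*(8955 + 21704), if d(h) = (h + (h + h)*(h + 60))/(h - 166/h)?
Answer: -32485910401074612/24128143 ≈ -1.3464e+9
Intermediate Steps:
d(h) = (h + 2*h*(60 + h))/(h - 166/h) (d(h) = (h + (2*h)*(60 + h))/(h - 166/h) = (h + 2*h*(60 + h))/(h - 166/h))
(d((37 + 91)*(-60 - 34)) - 19972)*(8955 + 21704) = (((37 + 91)*(-60 - 34))²*(121 + 2*((37 + 91)*(-60 - 34)))/(-166 + ((37 + 91)*(-60 - 34))²) - 19972)*(8955 + 21704) = ((128*(-94))²*(121 + 2*(128*(-94)))/(-166 + (128*(-94))²) - 19972)*30659 = ((-12032)²*(121 + 2*(-12032))/(-166 + (-12032)²) - 19972)*30659 = (144769024*(121 - 24064)/(-166 + 144769024) - 19972)*30659 = (144769024*(-23943)/144768858 - 19972)*30659 = (144769024*(1/144768858)*(-23943) - 19972)*30659 = (-577700790272/24128143 - 19972)*30659 = -1059588062268/24128143*30659 = -32485910401074612/24128143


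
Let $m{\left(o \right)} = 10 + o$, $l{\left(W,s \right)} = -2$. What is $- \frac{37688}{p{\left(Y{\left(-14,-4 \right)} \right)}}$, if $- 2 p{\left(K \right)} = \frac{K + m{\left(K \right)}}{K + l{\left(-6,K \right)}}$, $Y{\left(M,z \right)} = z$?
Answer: $-226128$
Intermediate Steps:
$p{\left(K \right)} = - \frac{10 + 2 K}{2 \left(-2 + K\right)}$ ($p{\left(K \right)} = - \frac{\left(K + \left(10 + K\right)\right) \frac{1}{K - 2}}{2} = - \frac{\left(10 + 2 K\right) \frac{1}{-2 + K}}{2} = - \frac{\frac{1}{-2 + K} \left(10 + 2 K\right)}{2} = - \frac{10 + 2 K}{2 \left(-2 + K\right)}$)
$- \frac{37688}{p{\left(Y{\left(-14,-4 \right)} \right)}} = - \frac{37688}{\frac{1}{-2 - 4} \left(-5 - -4\right)} = - \frac{37688}{\frac{1}{-6} \left(-5 + 4\right)} = - \frac{37688}{\left(- \frac{1}{6}\right) \left(-1\right)} = - 37688 \frac{1}{\frac{1}{6}} = \left(-37688\right) 6 = -226128$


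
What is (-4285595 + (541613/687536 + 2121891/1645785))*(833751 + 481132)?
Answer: -29115379465701648121283/5166833040 ≈ -5.6351e+12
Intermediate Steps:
(-4285595 + (541613/687536 + 2121891/1645785))*(833751 + 481132) = (-4285595 + (541613*(1/687536) + 2121891*(1/1645785)))*1314883 = (-4285595 + (541613/687536 + 9689/7515))*1314883 = (-4285595 + 10731757999/5166833040)*1314883 = -22142943110300801/5166833040*1314883 = -29115379465701648121283/5166833040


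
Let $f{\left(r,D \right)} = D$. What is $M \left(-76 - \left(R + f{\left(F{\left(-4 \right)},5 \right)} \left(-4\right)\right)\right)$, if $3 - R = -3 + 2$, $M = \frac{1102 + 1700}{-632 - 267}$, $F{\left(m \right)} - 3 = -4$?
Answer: $\frac{168120}{899} \approx 187.01$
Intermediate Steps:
$F{\left(m \right)} = -1$ ($F{\left(m \right)} = 3 - 4 = -1$)
$M = - \frac{2802}{899}$ ($M = \frac{2802}{-899} = 2802 \left(- \frac{1}{899}\right) = - \frac{2802}{899} \approx -3.1168$)
$R = 4$ ($R = 3 - \left(-3 + 2\right) = 3 - -1 = 3 + 1 = 4$)
$M \left(-76 - \left(R + f{\left(F{\left(-4 \right)},5 \right)} \left(-4\right)\right)\right) = - \frac{2802 \left(-76 - \left(4 + 5 \left(-4\right)\right)\right)}{899} = - \frac{2802 \left(-76 - \left(4 - 20\right)\right)}{899} = - \frac{2802 \left(-76 - -16\right)}{899} = - \frac{2802 \left(-76 + 16\right)}{899} = \left(- \frac{2802}{899}\right) \left(-60\right) = \frac{168120}{899}$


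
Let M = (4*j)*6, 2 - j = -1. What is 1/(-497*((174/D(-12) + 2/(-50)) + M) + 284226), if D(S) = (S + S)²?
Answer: 2400/595948187 ≈ 4.0272e-6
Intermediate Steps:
j = 3 (j = 2 - 1*(-1) = 2 + 1 = 3)
M = 72 (M = (4*3)*6 = 12*6 = 72)
D(S) = 4*S² (D(S) = (2*S)² = 4*S²)
1/(-497*((174/D(-12) + 2/(-50)) + M) + 284226) = 1/(-497*((174/((4*(-12)²)) + 2/(-50)) + 72) + 284226) = 1/(-497*((174/((4*144)) + 2*(-1/50)) + 72) + 284226) = 1/(-497*((174/576 - 1/25) + 72) + 284226) = 1/(-497*((174*(1/576) - 1/25) + 72) + 284226) = 1/(-497*((29/96 - 1/25) + 72) + 284226) = 1/(-497*(629/2400 + 72) + 284226) = 1/(-497*173429/2400 + 284226) = 1/(-86194213/2400 + 284226) = 1/(595948187/2400) = 2400/595948187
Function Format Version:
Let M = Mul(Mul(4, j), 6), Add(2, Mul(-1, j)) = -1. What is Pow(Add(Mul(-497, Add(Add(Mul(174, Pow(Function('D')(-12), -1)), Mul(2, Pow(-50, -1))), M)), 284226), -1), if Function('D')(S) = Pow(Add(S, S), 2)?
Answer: Rational(2400, 595948187) ≈ 4.0272e-6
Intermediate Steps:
j = 3 (j = Add(2, Mul(-1, -1)) = Add(2, 1) = 3)
M = 72 (M = Mul(Mul(4, 3), 6) = Mul(12, 6) = 72)
Function('D')(S) = Mul(4, Pow(S, 2)) (Function('D')(S) = Pow(Mul(2, S), 2) = Mul(4, Pow(S, 2)))
Pow(Add(Mul(-497, Add(Add(Mul(174, Pow(Function('D')(-12), -1)), Mul(2, Pow(-50, -1))), M)), 284226), -1) = Pow(Add(Mul(-497, Add(Add(Mul(174, Pow(Mul(4, Pow(-12, 2)), -1)), Mul(2, Pow(-50, -1))), 72)), 284226), -1) = Pow(Add(Mul(-497, Add(Add(Mul(174, Pow(Mul(4, 144), -1)), Mul(2, Rational(-1, 50))), 72)), 284226), -1) = Pow(Add(Mul(-497, Add(Add(Mul(174, Pow(576, -1)), Rational(-1, 25)), 72)), 284226), -1) = Pow(Add(Mul(-497, Add(Add(Mul(174, Rational(1, 576)), Rational(-1, 25)), 72)), 284226), -1) = Pow(Add(Mul(-497, Add(Add(Rational(29, 96), Rational(-1, 25)), 72)), 284226), -1) = Pow(Add(Mul(-497, Add(Rational(629, 2400), 72)), 284226), -1) = Pow(Add(Mul(-497, Rational(173429, 2400)), 284226), -1) = Pow(Add(Rational(-86194213, 2400), 284226), -1) = Pow(Rational(595948187, 2400), -1) = Rational(2400, 595948187)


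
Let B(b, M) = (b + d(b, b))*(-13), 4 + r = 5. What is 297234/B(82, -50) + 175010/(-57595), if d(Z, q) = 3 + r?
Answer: -1731485341/6439121 ≈ -268.90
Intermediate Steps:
r = 1 (r = -4 + 5 = 1)
d(Z, q) = 4 (d(Z, q) = 3 + 1 = 4)
B(b, M) = -52 - 13*b (B(b, M) = (b + 4)*(-13) = (4 + b)*(-13) = -52 - 13*b)
297234/B(82, -50) + 175010/(-57595) = 297234/(-52 - 13*82) + 175010/(-57595) = 297234/(-52 - 1066) + 175010*(-1/57595) = 297234/(-1118) - 35002/11519 = 297234*(-1/1118) - 35002/11519 = -148617/559 - 35002/11519 = -1731485341/6439121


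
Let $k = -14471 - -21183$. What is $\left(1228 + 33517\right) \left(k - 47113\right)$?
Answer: $-1403732745$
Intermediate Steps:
$k = 6712$ ($k = -14471 + 21183 = 6712$)
$\left(1228 + 33517\right) \left(k - 47113\right) = \left(1228 + 33517\right) \left(6712 - 47113\right) = 34745 \left(-40401\right) = -1403732745$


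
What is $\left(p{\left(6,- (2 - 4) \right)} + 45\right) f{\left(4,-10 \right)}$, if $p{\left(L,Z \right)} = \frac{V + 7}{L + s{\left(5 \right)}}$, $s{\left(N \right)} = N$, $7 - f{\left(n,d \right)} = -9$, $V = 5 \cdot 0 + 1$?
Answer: $\frac{8048}{11} \approx 731.64$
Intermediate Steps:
$V = 1$ ($V = 0 + 1 = 1$)
$f{\left(n,d \right)} = 16$ ($f{\left(n,d \right)} = 7 - -9 = 7 + 9 = 16$)
$p{\left(L,Z \right)} = \frac{8}{5 + L}$ ($p{\left(L,Z \right)} = \frac{1 + 7}{L + 5} = \frac{8}{5 + L}$)
$\left(p{\left(6,- (2 - 4) \right)} + 45\right) f{\left(4,-10 \right)} = \left(\frac{8}{5 + 6} + 45\right) 16 = \left(\frac{8}{11} + 45\right) 16 = \frac{503}{11} \cdot 16 = \frac{8048}{11}$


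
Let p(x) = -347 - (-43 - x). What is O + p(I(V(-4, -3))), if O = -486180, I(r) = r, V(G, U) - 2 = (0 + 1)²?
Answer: -486481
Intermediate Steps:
V(G, U) = 3 (V(G, U) = 2 + (0 + 1)² = 2 + 1² = 2 + 1 = 3)
p(x) = -304 + x (p(x) = -347 + (43 + x) = -304 + x)
O + p(I(V(-4, -3))) = -486180 + (-304 + 3) = -486180 - 301 = -486481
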